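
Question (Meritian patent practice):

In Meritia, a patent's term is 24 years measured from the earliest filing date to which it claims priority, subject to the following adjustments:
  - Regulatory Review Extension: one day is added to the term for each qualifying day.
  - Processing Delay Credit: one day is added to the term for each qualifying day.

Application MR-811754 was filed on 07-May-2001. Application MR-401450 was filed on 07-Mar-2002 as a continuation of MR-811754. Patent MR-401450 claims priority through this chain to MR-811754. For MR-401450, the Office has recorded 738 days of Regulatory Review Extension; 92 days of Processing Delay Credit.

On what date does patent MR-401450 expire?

Earliest priority filing: 7 May 2001.
Base term: 7 May 2001 + 24 years → 7 May 2025.
Regulatory Review Extension: +738 days → 15 May 2027.
Processing Delay Credit: +92 days → 15 August 2027.

2027-08-15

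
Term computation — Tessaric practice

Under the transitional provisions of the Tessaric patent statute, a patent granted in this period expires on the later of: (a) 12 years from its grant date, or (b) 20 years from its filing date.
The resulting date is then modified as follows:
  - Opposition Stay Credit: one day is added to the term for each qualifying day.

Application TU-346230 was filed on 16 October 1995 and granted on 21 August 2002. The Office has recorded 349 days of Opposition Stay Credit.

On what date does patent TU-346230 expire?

(a) grant + 12 years → 21 August 2014.
(b) filing + 20 years → 16 October 2015.
Later of the two: 16 October 2015.
Opposition Stay Credit: +349 days → 29 September 2016.

September 29, 2016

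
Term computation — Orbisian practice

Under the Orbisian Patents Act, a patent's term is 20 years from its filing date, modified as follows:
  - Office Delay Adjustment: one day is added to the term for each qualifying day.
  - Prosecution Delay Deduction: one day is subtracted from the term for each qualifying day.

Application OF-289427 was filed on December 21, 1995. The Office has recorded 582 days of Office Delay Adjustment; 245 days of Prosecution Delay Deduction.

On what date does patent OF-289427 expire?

2016-11-22

Base term: filing date + 20 years → 21 December 2015.
Office Delay Adjustment: +582 days → 25 July 2017.
Prosecution Delay Deduction: −245 days → 22 November 2016.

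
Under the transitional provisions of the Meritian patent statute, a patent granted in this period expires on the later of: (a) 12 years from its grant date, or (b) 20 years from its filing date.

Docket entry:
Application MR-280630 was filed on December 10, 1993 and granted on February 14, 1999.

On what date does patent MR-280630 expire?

(a) grant + 12 years → 14 February 2011.
(b) filing + 20 years → 10 December 2013.
Later of the two: 10 December 2013.

2013-12-10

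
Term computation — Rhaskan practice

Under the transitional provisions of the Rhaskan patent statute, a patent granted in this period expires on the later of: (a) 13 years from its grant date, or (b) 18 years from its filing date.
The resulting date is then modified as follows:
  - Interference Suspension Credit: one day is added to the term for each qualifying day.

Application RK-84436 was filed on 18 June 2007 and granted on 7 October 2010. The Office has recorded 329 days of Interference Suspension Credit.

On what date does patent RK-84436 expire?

(a) grant + 13 years → 7 October 2023.
(b) filing + 18 years → 18 June 2025.
Later of the two: 18 June 2025.
Interference Suspension Credit: +329 days → 13 May 2026.

2026-05-13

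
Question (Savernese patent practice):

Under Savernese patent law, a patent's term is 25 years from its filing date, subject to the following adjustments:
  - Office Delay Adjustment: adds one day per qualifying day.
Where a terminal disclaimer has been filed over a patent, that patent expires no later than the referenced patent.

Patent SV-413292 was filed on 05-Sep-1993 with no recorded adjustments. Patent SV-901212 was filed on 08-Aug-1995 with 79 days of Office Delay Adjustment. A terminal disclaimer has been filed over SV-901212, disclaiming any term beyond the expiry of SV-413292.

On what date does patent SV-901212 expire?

Natural term of SV-901212:
  Base: filing + 25 years → 8 August 2020.
  Office Delay Adjustment: +79 days → 26 October 2020.
Expiry of referenced patent SV-413292:
  Base: filing + 25 years → 5 September 2018.
Terminal disclaimer: SV-901212 expires on the earlier of 26 October 2020 and 5 September 2018.

September 5, 2018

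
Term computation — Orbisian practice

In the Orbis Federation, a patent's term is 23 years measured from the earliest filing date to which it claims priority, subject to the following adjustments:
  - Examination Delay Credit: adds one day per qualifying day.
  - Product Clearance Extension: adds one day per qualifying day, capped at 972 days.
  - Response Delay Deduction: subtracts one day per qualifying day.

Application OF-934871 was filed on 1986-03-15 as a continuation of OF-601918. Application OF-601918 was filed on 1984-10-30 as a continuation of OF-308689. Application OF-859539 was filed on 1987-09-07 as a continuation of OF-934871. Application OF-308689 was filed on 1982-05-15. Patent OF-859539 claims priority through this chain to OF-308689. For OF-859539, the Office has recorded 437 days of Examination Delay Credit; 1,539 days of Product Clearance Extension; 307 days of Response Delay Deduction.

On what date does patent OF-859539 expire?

May 21, 2008

Earliest priority filing: 15 May 1982.
Base term: 15 May 1982 + 23 years → 15 May 2005.
Examination Delay Credit: +437 days → 26 July 2006.
Product Clearance Extension: 1539 days claimed exceeds the 972-day cap, so +972 days → 24 March 2009.
Response Delay Deduction: −307 days → 21 May 2008.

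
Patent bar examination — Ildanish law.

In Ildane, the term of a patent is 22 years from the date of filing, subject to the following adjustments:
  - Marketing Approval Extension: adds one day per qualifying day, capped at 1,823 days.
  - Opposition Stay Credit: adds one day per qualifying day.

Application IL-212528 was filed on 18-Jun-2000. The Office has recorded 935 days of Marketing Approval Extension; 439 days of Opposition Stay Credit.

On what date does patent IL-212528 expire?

Base term: filing date + 22 years → 18 June 2022.
Marketing Approval Extension: 935 days (within the 1823-day cap) → +935 days → 8 January 2025.
Opposition Stay Credit: +439 days → 23 March 2026.

March 23, 2026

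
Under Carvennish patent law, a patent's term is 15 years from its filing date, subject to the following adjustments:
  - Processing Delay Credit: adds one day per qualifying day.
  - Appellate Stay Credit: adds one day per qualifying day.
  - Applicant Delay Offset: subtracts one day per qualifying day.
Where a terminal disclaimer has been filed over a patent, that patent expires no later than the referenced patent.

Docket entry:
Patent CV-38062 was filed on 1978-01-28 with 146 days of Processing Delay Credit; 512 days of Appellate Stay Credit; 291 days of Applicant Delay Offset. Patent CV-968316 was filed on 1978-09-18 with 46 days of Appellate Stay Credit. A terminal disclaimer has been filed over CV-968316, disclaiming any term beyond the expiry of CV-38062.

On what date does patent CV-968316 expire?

Natural term of CV-968316:
  Base: filing + 15 years → 18 September 1993.
  Appellate Stay Credit: +46 days → 3 November 1993.
Expiry of referenced patent CV-38062:
  Base: filing + 15 years → 28 January 1993.
  Processing Delay Credit: +146 days → 23 June 1993.
  Appellate Stay Credit: +512 days → 17 November 1994.
  Applicant Delay Offset: −291 days → 30 January 1994.
Terminal disclaimer: CV-968316 expires on the earlier of 3 November 1993 and 30 January 1994.

November 3, 1993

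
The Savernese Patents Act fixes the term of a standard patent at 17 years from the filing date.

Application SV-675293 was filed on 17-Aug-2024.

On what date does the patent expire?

2041-08-17

Filing date + 17 years → 17 August 2041.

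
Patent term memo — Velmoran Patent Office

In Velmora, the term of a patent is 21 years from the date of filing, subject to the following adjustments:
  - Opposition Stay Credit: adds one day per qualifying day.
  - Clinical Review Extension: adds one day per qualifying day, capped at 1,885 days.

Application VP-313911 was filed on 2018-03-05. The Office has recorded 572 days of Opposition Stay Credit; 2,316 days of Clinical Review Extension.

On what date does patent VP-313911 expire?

Base term: filing date + 21 years → 5 March 2039.
Opposition Stay Credit: +572 days → 27 September 2040.
Clinical Review Extension: 2316 days claimed exceeds the 1885-day cap, so +1885 days → 25 November 2045.

2045-11-25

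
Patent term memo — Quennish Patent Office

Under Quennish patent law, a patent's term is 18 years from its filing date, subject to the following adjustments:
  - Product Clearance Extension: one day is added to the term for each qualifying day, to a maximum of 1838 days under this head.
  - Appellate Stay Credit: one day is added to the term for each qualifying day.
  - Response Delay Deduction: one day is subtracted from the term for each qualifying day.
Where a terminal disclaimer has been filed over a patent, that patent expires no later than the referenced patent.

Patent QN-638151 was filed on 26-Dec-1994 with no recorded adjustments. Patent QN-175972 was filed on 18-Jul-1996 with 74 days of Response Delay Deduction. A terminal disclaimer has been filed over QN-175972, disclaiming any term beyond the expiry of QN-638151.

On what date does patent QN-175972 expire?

Natural term of QN-175972:
  Base: filing + 18 years → 18 July 2014.
  Response Delay Deduction: −74 days → 5 May 2014.
Expiry of referenced patent QN-638151:
  Base: filing + 18 years → 26 December 2012.
Terminal disclaimer: QN-175972 expires on the earlier of 5 May 2014 and 26 December 2012.

December 26, 2012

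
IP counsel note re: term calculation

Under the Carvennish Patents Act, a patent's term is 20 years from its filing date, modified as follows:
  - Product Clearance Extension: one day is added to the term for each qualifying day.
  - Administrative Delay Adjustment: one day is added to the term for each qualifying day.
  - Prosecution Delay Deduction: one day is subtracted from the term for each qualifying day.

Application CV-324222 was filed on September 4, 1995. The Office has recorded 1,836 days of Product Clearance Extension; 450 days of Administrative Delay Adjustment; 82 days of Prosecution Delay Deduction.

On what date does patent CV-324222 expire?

Base term: filing date + 20 years → 4 September 2015.
Product Clearance Extension: +1836 days → 13 September 2020.
Administrative Delay Adjustment: +450 days → 7 December 2021.
Prosecution Delay Deduction: −82 days → 16 September 2021.

September 16, 2021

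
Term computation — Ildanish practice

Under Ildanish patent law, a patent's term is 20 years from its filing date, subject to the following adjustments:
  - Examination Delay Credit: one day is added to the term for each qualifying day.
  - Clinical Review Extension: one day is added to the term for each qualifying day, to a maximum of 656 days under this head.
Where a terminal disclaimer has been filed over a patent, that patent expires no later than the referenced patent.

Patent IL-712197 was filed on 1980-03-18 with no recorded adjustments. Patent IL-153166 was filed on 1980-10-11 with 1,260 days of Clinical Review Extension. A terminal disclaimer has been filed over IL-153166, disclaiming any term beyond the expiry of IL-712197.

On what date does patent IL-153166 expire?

Natural term of IL-153166:
  Base: filing + 20 years → 11 October 2000.
  Clinical Review Extension: 1260 days claimed exceeds the 656-day cap, so +656 days → 29 July 2002.
Expiry of referenced patent IL-712197:
  Base: filing + 20 years → 18 March 2000.
Terminal disclaimer: IL-153166 expires on the earlier of 29 July 2002 and 18 March 2000.

2000-03-18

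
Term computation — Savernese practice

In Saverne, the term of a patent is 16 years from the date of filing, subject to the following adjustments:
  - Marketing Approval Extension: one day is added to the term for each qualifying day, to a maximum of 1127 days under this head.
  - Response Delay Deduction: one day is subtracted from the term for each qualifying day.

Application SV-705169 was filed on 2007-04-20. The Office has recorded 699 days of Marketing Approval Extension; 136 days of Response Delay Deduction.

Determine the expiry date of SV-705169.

Base term: filing date + 16 years → 20 April 2023.
Marketing Approval Extension: 699 days (within the 1127-day cap) → +699 days → 19 March 2025.
Response Delay Deduction: −136 days → 3 November 2024.

2024-11-03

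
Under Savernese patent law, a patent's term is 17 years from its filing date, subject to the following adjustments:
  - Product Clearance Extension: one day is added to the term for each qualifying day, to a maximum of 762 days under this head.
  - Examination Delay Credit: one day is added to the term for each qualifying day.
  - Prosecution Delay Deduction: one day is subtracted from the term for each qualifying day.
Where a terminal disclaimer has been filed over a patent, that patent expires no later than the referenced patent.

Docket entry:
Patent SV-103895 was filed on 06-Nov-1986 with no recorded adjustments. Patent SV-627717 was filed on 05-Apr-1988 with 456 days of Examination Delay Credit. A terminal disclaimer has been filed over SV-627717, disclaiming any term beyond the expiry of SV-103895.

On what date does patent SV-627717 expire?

Natural term of SV-627717:
  Base: filing + 17 years → 5 April 2005.
  Examination Delay Credit: +456 days → 5 July 2006.
Expiry of referenced patent SV-103895:
  Base: filing + 17 years → 6 November 2003.
Terminal disclaimer: SV-627717 expires on the earlier of 5 July 2006 and 6 November 2003.

2003-11-06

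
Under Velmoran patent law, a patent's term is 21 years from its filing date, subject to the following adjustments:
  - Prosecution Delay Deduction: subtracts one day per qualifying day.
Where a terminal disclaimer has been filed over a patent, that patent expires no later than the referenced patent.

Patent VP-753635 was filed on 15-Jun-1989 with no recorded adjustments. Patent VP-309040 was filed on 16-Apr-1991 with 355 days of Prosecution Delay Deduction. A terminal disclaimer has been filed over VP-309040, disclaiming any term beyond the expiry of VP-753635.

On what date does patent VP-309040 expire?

June 15, 2010

Natural term of VP-309040:
  Base: filing + 21 years → 16 April 2012.
  Prosecution Delay Deduction: −355 days → 27 April 2011.
Expiry of referenced patent VP-753635:
  Base: filing + 21 years → 15 June 2010.
Terminal disclaimer: VP-309040 expires on the earlier of 27 April 2011 and 15 June 2010.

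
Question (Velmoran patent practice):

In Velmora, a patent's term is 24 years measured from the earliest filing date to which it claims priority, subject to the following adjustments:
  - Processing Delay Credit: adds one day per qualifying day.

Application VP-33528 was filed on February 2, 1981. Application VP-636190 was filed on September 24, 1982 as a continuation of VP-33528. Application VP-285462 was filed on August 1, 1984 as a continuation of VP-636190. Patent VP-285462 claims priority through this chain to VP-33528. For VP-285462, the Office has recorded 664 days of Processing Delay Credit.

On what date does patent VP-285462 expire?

November 28, 2006

Earliest priority filing: 2 February 1981.
Base term: 2 February 1981 + 24 years → 2 February 2005.
Processing Delay Credit: +664 days → 28 November 2006.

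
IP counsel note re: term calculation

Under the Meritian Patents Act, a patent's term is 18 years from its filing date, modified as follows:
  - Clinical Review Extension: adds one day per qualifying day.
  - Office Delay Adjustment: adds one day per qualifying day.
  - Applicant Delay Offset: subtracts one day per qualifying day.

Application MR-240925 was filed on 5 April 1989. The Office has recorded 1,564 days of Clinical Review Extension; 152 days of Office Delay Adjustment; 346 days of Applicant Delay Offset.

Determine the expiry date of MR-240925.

January 4, 2011

Base term: filing date + 18 years → 5 April 2007.
Clinical Review Extension: +1564 days → 17 July 2011.
Office Delay Adjustment: +152 days → 16 December 2011.
Applicant Delay Offset: −346 days → 4 January 2011.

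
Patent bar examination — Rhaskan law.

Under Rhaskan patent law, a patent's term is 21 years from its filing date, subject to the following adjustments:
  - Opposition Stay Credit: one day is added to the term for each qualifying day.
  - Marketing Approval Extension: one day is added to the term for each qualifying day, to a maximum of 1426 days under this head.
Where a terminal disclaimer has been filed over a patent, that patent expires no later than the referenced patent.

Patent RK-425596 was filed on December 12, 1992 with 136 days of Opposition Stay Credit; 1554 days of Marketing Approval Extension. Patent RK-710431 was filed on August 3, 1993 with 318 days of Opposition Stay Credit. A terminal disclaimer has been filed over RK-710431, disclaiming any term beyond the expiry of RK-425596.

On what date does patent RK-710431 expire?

June 17, 2015

Natural term of RK-710431:
  Base: filing + 21 years → 3 August 2014.
  Opposition Stay Credit: +318 days → 17 June 2015.
Expiry of referenced patent RK-425596:
  Base: filing + 21 years → 12 December 2013.
  Opposition Stay Credit: +136 days → 27 April 2014.
  Marketing Approval Extension: 1554 days claimed exceeds the 1426-day cap, so +1426 days → 23 March 2018.
Terminal disclaimer: RK-710431 expires on the earlier of 17 June 2015 and 23 March 2018.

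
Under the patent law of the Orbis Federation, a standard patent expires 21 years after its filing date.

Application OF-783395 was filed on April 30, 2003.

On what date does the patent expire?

2024-04-30

Filing date + 21 years → 30 April 2024.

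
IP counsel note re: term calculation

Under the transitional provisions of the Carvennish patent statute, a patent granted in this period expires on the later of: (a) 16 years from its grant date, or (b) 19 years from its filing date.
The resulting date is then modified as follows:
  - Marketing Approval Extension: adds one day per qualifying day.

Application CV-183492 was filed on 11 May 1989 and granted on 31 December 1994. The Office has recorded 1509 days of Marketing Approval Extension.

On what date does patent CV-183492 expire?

(a) grant + 16 years → 31 December 2010.
(b) filing + 19 years → 11 May 2008.
Later of the two: 31 December 2010.
Marketing Approval Extension: +1509 days → 17 February 2015.

2015-02-17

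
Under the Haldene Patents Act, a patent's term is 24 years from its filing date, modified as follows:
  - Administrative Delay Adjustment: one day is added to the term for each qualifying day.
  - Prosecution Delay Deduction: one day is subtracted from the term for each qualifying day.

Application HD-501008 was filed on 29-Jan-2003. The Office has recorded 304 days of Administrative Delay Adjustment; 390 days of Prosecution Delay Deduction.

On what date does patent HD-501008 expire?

November 4, 2026

Base term: filing date + 24 years → 29 January 2027.
Administrative Delay Adjustment: +304 days → 29 November 2027.
Prosecution Delay Deduction: −390 days → 4 November 2026.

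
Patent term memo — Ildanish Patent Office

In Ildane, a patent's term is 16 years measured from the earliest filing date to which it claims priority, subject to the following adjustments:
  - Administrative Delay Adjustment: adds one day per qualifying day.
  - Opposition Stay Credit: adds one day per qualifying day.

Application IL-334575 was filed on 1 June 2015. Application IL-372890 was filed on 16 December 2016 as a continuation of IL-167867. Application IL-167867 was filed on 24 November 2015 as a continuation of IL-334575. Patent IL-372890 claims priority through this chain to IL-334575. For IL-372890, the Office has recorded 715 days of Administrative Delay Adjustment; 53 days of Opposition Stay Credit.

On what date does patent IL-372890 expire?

Earliest priority filing: 1 June 2015.
Base term: 1 June 2015 + 16 years → 1 June 2031.
Administrative Delay Adjustment: +715 days → 16 May 2033.
Opposition Stay Credit: +53 days → 8 July 2033.

2033-07-08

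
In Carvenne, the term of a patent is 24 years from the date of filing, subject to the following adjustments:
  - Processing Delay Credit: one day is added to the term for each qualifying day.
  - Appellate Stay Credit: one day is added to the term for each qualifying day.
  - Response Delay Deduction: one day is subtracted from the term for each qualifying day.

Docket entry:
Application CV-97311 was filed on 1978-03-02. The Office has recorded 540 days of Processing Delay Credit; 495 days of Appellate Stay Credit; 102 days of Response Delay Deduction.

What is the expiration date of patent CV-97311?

Base term: filing date + 24 years → 2 March 2002.
Processing Delay Credit: +540 days → 24 August 2003.
Appellate Stay Credit: +495 days → 31 December 2004.
Response Delay Deduction: −102 days → 20 September 2004.

2004-09-20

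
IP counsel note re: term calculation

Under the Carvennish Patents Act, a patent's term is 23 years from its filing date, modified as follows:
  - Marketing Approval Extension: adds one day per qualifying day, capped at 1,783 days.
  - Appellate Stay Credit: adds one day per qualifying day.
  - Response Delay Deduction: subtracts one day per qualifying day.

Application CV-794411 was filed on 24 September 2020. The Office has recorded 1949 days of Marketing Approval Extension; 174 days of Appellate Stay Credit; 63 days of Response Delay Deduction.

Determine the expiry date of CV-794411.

Base term: filing date + 23 years → 24 September 2043.
Marketing Approval Extension: 1949 days claimed exceeds the 1783-day cap, so +1783 days → 11 August 2048.
Appellate Stay Credit: +174 days → 1 February 2049.
Response Delay Deduction: −63 days → 30 November 2048.

November 30, 2048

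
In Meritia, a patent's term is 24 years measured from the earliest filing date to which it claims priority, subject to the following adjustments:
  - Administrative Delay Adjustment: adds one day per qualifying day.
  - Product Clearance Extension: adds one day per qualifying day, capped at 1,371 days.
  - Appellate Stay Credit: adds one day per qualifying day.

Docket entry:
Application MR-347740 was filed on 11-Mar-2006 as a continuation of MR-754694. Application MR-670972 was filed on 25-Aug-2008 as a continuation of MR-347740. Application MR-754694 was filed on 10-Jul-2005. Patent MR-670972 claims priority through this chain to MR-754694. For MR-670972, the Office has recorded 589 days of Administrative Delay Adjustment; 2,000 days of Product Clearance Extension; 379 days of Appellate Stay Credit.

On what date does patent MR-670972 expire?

2035-12-05

Earliest priority filing: 10 July 2005.
Base term: 10 July 2005 + 24 years → 10 July 2029.
Administrative Delay Adjustment: +589 days → 19 February 2031.
Product Clearance Extension: 2000 days claimed exceeds the 1371-day cap, so +1371 days → 21 November 2034.
Appellate Stay Credit: +379 days → 5 December 2035.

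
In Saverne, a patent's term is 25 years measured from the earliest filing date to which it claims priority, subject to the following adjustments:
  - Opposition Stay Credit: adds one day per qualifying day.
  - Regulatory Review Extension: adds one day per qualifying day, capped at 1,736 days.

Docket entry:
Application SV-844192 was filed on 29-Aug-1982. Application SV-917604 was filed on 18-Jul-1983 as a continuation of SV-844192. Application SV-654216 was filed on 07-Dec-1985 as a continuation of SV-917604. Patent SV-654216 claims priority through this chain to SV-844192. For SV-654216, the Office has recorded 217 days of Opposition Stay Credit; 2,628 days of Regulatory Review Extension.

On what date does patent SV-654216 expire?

January 2, 2013

Earliest priority filing: 29 August 1982.
Base term: 29 August 1982 + 25 years → 29 August 2007.
Opposition Stay Credit: +217 days → 2 April 2008.
Regulatory Review Extension: 2628 days claimed exceeds the 1736-day cap, so +1736 days → 2 January 2013.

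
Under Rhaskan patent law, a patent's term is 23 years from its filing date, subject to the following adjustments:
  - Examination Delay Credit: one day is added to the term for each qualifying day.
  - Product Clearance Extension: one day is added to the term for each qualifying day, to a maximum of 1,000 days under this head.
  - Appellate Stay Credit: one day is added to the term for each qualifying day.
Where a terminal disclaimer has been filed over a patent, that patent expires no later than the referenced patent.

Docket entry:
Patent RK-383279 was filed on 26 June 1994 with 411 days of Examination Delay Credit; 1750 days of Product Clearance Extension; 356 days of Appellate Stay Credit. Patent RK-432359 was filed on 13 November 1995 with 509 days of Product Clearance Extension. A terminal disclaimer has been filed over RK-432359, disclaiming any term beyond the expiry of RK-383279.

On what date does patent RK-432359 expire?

Natural term of RK-432359:
  Base: filing + 23 years → 13 November 2018.
  Product Clearance Extension: 509 days (within the 1000-day cap) → +509 days → 5 April 2020.
Expiry of referenced patent RK-383279:
  Base: filing + 23 years → 26 June 2017.
  Examination Delay Credit: +411 days → 11 August 2018.
  Product Clearance Extension: 1750 days claimed exceeds the 1000-day cap, so +1000 days → 7 May 2021.
  Appellate Stay Credit: +356 days → 28 April 2022.
Terminal disclaimer: RK-432359 expires on the earlier of 5 April 2020 and 28 April 2022.

April 5, 2020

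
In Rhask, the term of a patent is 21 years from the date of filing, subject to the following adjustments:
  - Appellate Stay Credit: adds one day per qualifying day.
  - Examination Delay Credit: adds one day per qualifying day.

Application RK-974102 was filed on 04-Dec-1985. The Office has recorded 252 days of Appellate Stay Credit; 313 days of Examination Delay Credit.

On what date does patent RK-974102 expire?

June 21, 2008

Base term: filing date + 21 years → 4 December 2006.
Appellate Stay Credit: +252 days → 13 August 2007.
Examination Delay Credit: +313 days → 21 June 2008.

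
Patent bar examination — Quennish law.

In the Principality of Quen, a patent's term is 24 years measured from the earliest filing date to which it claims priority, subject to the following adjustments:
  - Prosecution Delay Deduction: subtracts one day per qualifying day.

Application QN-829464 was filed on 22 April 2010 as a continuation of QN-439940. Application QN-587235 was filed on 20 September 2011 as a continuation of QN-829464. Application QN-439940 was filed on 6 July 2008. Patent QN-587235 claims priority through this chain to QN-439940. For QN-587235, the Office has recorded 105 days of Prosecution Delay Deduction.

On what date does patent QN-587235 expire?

Earliest priority filing: 6 July 2008.
Base term: 6 July 2008 + 24 years → 6 July 2032.
Prosecution Delay Deduction: −105 days → 23 March 2032.

2032-03-23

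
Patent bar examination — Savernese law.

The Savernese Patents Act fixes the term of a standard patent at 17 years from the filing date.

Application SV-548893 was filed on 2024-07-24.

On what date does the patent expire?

July 24, 2041

Filing date + 17 years → 24 July 2041.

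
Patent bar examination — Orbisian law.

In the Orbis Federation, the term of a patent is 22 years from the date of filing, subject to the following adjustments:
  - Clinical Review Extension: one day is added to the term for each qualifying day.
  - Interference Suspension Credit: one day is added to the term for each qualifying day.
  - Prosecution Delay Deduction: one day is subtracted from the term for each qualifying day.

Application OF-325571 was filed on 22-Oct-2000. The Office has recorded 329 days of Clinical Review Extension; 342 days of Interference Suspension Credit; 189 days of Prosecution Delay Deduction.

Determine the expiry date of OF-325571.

Base term: filing date + 22 years → 22 October 2022.
Clinical Review Extension: +329 days → 16 September 2023.
Interference Suspension Credit: +342 days → 23 August 2024.
Prosecution Delay Deduction: −189 days → 16 February 2024.

2024-02-16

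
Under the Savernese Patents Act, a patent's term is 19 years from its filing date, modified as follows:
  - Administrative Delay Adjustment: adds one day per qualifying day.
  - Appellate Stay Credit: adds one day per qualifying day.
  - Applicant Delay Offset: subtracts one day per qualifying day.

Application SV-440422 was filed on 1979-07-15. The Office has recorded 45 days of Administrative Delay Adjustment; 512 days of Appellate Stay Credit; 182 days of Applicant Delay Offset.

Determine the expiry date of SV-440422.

1999-07-25

Base term: filing date + 19 years → 15 July 1998.
Administrative Delay Adjustment: +45 days → 29 August 1998.
Appellate Stay Credit: +512 days → 23 January 2000.
Applicant Delay Offset: −182 days → 25 July 1999.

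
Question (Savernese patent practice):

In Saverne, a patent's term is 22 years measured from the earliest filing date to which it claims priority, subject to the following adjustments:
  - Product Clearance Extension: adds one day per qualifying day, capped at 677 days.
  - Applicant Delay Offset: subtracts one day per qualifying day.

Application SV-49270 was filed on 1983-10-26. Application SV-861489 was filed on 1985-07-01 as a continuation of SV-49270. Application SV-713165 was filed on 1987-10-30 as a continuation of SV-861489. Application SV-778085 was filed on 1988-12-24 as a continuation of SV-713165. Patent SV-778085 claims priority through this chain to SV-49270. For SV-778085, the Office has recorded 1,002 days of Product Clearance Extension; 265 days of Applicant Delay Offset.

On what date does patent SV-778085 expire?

Earliest priority filing: 26 October 1983.
Base term: 26 October 1983 + 22 years → 26 October 2005.
Product Clearance Extension: 1002 days claimed exceeds the 677-day cap, so +677 days → 3 September 2007.
Applicant Delay Offset: −265 days → 12 December 2006.

2006-12-12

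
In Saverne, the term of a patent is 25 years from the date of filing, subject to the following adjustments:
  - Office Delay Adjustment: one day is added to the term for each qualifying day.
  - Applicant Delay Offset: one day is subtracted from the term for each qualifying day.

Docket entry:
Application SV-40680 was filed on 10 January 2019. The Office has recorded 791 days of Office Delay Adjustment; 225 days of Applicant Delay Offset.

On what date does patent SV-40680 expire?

Base term: filing date + 25 years → 10 January 2044.
Office Delay Adjustment: +791 days → 11 March 2046.
Applicant Delay Offset: −225 days → 29 July 2045.

July 29, 2045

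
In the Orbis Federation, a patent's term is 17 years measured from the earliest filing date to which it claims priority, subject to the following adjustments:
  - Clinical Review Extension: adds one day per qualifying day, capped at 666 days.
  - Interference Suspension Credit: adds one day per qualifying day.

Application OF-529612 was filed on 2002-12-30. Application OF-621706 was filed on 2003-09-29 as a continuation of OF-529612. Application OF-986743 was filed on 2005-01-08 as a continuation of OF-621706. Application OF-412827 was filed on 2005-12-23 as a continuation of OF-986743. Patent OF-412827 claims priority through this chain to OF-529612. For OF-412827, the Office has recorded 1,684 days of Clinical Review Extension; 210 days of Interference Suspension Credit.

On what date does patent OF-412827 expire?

May 24, 2022

Earliest priority filing: 30 December 2002.
Base term: 30 December 2002 + 17 years → 30 December 2019.
Clinical Review Extension: 1684 days claimed exceeds the 666-day cap, so +666 days → 26 October 2021.
Interference Suspension Credit: +210 days → 24 May 2022.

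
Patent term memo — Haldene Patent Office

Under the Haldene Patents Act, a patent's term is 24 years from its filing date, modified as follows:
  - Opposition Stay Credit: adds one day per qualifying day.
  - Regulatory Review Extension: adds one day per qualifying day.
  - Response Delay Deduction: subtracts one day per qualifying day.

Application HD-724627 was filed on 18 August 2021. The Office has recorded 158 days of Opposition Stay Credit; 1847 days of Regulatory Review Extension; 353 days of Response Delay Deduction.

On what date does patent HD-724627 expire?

Base term: filing date + 24 years → 18 August 2045.
Opposition Stay Credit: +158 days → 23 January 2046.
Regulatory Review Extension: +1847 days → 13 February 2051.
Response Delay Deduction: −353 days → 25 February 2050.

February 25, 2050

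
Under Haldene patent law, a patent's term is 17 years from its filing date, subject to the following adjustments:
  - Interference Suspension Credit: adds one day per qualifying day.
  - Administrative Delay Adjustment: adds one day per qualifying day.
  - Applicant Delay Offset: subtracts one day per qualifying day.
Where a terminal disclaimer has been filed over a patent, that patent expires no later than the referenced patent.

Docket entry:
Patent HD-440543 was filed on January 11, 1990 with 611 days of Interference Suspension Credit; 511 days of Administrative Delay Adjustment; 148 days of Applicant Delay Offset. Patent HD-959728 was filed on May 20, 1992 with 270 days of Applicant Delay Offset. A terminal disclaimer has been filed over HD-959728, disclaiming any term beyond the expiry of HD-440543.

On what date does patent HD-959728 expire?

August 23, 2008

Natural term of HD-959728:
  Base: filing + 17 years → 20 May 2009.
  Applicant Delay Offset: −270 days → 23 August 2008.
Expiry of referenced patent HD-440543:
  Base: filing + 17 years → 11 January 2007.
  Interference Suspension Credit: +611 days → 13 September 2008.
  Administrative Delay Adjustment: +511 days → 6 February 2010.
  Applicant Delay Offset: −148 days → 11 September 2009.
Terminal disclaimer: HD-959728 expires on the earlier of 23 August 2008 and 11 September 2009.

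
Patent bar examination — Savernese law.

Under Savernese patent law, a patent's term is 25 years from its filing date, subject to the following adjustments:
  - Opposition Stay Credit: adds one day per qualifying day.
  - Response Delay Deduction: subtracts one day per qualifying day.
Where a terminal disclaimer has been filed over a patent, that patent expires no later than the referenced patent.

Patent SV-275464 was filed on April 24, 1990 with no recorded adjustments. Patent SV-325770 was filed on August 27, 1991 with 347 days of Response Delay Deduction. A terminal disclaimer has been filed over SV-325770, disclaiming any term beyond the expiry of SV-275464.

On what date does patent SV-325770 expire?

Natural term of SV-325770:
  Base: filing + 25 years → 27 August 2016.
  Response Delay Deduction: −347 days → 15 September 2015.
Expiry of referenced patent SV-275464:
  Base: filing + 25 years → 24 April 2015.
Terminal disclaimer: SV-325770 expires on the earlier of 15 September 2015 and 24 April 2015.

2015-04-24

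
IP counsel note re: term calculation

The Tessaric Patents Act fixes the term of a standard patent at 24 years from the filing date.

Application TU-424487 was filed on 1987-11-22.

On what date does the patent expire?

Filing date + 24 years → 22 November 2011.

2011-11-22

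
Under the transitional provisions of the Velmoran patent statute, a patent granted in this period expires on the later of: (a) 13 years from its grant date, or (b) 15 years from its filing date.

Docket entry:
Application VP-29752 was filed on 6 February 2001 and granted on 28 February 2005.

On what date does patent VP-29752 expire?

(a) grant + 13 years → 28 February 2018.
(b) filing + 15 years → 6 February 2016.
Later of the two: 28 February 2018.

February 28, 2018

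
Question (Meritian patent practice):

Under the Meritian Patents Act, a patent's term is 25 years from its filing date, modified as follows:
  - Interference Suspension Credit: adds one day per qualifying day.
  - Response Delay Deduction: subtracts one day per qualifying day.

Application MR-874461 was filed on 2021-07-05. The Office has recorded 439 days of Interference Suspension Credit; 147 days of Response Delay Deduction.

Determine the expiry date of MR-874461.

Base term: filing date + 25 years → 5 July 2046.
Interference Suspension Credit: +439 days → 17 September 2047.
Response Delay Deduction: −147 days → 23 April 2047.

2047-04-23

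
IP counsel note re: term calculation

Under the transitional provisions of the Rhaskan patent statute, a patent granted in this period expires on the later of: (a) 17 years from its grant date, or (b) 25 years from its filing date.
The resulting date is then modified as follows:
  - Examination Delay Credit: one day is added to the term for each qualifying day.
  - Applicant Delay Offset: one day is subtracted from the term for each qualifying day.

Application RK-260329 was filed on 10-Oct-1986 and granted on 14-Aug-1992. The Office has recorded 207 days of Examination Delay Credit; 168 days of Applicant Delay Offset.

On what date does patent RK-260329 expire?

(a) grant + 17 years → 14 August 2009.
(b) filing + 25 years → 10 October 2011.
Later of the two: 10 October 2011.
Examination Delay Credit: +207 days → 4 May 2012.
Applicant Delay Offset: −168 days → 18 November 2011.

November 18, 2011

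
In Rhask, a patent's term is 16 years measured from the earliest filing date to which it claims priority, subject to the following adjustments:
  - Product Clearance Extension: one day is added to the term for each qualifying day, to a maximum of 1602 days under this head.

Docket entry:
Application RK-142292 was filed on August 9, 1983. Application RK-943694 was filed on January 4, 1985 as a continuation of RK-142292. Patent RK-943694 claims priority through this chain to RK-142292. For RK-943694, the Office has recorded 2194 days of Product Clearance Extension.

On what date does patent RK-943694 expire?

2003-12-28

Earliest priority filing: 9 August 1983.
Base term: 9 August 1983 + 16 years → 9 August 1999.
Product Clearance Extension: 2194 days claimed exceeds the 1602-day cap, so +1602 days → 28 December 2003.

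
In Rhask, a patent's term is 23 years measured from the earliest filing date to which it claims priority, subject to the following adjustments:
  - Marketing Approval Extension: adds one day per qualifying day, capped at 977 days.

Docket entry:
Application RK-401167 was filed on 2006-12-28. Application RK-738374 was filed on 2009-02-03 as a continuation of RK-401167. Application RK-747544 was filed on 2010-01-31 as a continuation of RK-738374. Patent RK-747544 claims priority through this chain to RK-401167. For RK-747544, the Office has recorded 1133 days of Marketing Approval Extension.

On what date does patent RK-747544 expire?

Earliest priority filing: 28 December 2006.
Base term: 28 December 2006 + 23 years → 28 December 2029.
Marketing Approval Extension: 1133 days claimed exceeds the 977-day cap, so +977 days → 31 August 2032.

August 31, 2032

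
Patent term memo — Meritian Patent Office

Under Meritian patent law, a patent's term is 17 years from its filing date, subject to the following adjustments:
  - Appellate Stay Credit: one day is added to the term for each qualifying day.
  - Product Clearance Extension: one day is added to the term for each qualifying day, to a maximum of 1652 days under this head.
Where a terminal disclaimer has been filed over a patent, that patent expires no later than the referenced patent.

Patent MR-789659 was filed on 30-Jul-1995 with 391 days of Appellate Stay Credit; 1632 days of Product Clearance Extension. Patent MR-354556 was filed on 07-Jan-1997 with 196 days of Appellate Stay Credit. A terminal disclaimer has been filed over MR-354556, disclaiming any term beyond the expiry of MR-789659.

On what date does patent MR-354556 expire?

Natural term of MR-354556:
  Base: filing + 17 years → 7 January 2014.
  Appellate Stay Credit: +196 days → 22 July 2014.
Expiry of referenced patent MR-789659:
  Base: filing + 17 years → 30 July 2012.
  Appellate Stay Credit: +391 days → 25 August 2013.
  Product Clearance Extension: 1632 days (within the 1652-day cap) → +1632 days → 12 February 2018.
Terminal disclaimer: MR-354556 expires on the earlier of 22 July 2014 and 12 February 2018.

July 22, 2014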